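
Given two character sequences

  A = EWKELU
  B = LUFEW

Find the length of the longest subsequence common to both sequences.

2

Match E at A[1]=B[4]; then W at A[2]=B[5] — 2 characters in the same relative order in both. The LCS DP gives dp[6][5] = 2, so this is optimal.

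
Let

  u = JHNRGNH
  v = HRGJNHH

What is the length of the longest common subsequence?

5

One common subsequence of length 5: H [2,1] → R [4,2] → G [5,3] → N [6,5] → H [7,7]. dp[7][7] = 5 confirms this is the maximum.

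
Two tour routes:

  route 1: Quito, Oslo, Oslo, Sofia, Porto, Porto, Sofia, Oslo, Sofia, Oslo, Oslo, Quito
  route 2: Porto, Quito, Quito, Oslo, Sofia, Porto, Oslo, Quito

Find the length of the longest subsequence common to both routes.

Pick Quito (route 1 #1, route 2 #3), then Oslo (route 1 #3, route 2 #4), then Sofia (route 1 #4, route 2 #5), then Porto (route 1 #6, route 2 #6), then Oslo (route 1 #11, route 2 #7), then Quito (route 1 #12, route 2 #8); all 6 stops appear in both, in order. The LCS DP gives dp[12][8] = 6, so this is optimal.

6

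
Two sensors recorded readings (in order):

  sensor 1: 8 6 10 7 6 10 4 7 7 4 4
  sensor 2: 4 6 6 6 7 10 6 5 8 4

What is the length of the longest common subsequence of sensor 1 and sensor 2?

One common subsequence of length 4: 6 [2,4] → 10 [3,6] → 6 [5,7] → 4 [11,10], and the DP table's final entry dp[11][10] is also 4, so no common subsequence is longer.

4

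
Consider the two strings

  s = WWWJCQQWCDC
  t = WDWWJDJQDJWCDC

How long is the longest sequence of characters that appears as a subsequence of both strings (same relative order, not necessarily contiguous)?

9

One common subsequence of length 9: W [1,1] → W [2,3] → W [3,4] → J [4,7] → Q [6,8] → W [8,11] → C [9,12] → D [10,13] → C [11,14]. dp[11][14] = 9 confirms this is the maximum.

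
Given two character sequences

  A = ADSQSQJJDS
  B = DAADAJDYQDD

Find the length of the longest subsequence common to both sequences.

Match A at A[1]=B[5], D at A[2]=B[7], Q at A[4]=B[9], D at A[9]=B[11] — 4 characters in the same relative order in both, and the DP table's final entry dp[10][11] is also 4, so no common subsequence is longer.

4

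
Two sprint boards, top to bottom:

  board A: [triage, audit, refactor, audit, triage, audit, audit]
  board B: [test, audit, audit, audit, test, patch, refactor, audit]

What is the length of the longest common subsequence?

4

Pick audit at board A[2]=board B[2] → audit at board A[4]=board B[3] → audit at board A[6]=board B[4] → audit at board A[7]=board B[8]; all 4 tasks appear in both, in order. dp[7][8] = 4 confirms this is the maximum.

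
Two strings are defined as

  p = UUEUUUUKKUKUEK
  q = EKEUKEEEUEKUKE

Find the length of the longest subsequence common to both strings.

One common subsequence of length 7: U at p[1]=q[4]; then U at p[2]=q[9]; then E at p[3]=q[10]; then K at p[9]=q[11]; then U at p[10]=q[12]; then K at p[11]=q[13]; then E at p[13]=q[14]. Since dp[14][14] = 7, nothing longer is possible.

7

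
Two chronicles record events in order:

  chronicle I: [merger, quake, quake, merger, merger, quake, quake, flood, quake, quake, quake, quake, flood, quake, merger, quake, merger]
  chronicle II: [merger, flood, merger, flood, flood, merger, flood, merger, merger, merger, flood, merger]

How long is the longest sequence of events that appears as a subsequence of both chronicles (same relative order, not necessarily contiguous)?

Pick merger at chronicle I[1]=chronicle II[1] → merger at chronicle I[4]=chronicle II[3] → merger at chronicle I[5]=chronicle II[6] → flood at chronicle I[8]=chronicle II[7] → flood at chronicle I[13]=chronicle II[11] → merger at chronicle I[17]=chronicle II[12]; all 6 events appear in both, in order. dp[17][12] = 6 confirms this is the maximum.

6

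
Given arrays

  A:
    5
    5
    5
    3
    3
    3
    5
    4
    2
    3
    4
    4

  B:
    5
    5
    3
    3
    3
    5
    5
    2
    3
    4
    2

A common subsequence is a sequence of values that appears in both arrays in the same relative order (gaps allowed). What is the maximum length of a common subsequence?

Match 5 at A[2]=B[1]; then 5 at A[3]=B[2]; then 3 at A[4]=B[3]; then 3 at A[5]=B[4]; then 3 at A[6]=B[5]; then 5 at A[7]=B[7]; then 2 at A[9]=B[8]; then 3 at A[10]=B[9]; then 4 at A[11]=B[10] — 9 values in the same relative order in both. Since dp[12][11] = 9, nothing longer is possible.

9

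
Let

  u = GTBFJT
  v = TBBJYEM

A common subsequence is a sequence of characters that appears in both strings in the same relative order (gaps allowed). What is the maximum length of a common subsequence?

3

Match T at u[2]=v[1]; then B at u[3]=v[3]; then J at u[5]=v[4] — 3 characters in the same relative order in both, and the DP table's final entry dp[6][7] is also 3, so no common subsequence is longer.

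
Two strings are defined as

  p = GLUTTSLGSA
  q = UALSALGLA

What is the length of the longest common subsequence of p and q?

Match L at p[2]=q[3] → S at p[6]=q[4] → L at p[7]=q[6] → G at p[8]=q[7] → A at p[10]=q[9] — 5 characters in the same relative order in both. dp[10][9] = 5 confirms this is the maximum.

5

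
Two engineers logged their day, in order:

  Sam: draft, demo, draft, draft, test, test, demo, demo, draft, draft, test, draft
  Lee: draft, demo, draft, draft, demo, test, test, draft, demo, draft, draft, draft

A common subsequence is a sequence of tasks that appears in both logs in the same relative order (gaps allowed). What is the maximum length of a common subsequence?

10

One common subsequence of length 10: draft at Sam[1]=Lee[1]; then demo at Sam[2]=Lee[2]; then draft at Sam[3]=Lee[3]; then draft at Sam[4]=Lee[4]; then test at Sam[5]=Lee[6]; then test at Sam[6]=Lee[7]; then demo at Sam[8]=Lee[9]; then draft at Sam[9]=Lee[10]; then draft at Sam[10]=Lee[11]; then draft at Sam[12]=Lee[12]. dp[12][12] = 10 confirms this is the maximum.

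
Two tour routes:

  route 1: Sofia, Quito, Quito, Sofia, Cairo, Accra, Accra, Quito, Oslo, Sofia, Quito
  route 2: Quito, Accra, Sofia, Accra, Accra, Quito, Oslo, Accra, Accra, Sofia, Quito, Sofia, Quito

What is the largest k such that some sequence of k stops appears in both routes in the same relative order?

8

Match Quito (route 1 #2, route 2 #1); then Sofia (route 1 #4, route 2 #3); then Accra (route 1 #6, route 2 #4); then Accra (route 1 #7, route 2 #5); then Quito (route 1 #8, route 2 #6); then Oslo (route 1 #9, route 2 #7); then Sofia (route 1 #10, route 2 #12); then Quito (route 1 #11, route 2 #13) — 8 stops in the same relative order in both. The LCS DP gives dp[11][13] = 8, so this is optimal.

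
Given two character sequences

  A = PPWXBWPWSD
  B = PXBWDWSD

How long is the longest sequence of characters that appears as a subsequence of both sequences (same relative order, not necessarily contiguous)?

7

One common subsequence of length 7: P at A[2]=B[1]; then X at A[4]=B[2]; then B at A[5]=B[3]; then W at A[6]=B[4]; then W at A[8]=B[6]; then S at A[9]=B[7]; then D at A[10]=B[8]. The LCS DP gives dp[10][8] = 7, so this is optimal.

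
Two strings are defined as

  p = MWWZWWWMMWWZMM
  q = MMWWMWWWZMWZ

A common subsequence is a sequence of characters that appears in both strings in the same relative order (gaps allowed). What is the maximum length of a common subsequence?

9

Pick M (p #1, q #2); then W (p #2, q #3); then W (p #3, q #4); then W (p #5, q #6); then W (p #6, q #7); then W (p #7, q #8); then M (p #9, q #10); then W (p #11, q #11); then Z (p #12, q #12); all 9 characters appear in both, in order, and the DP table's final entry dp[14][12] is also 9, so no common subsequence is longer.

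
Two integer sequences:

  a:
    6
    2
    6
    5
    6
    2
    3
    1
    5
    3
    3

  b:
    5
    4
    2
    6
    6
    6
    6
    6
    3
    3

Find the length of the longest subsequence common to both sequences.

Taking 6 at a[1]=b[6] → 6 at a[3]=b[7] → 6 at a[5]=b[8] → 3 at a[10]=b[9] → 3 at a[11]=b[10] gives a common subsequence of length 5. The LCS DP gives dp[11][10] = 5, so this is optimal.

5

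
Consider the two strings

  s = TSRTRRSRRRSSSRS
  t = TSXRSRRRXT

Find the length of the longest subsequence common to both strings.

7

One common subsequence of length 7: T at s[1]=t[1], S at s[2]=t[2], R at s[6]=t[4], S at s[7]=t[5], R at s[8]=t[6], R at s[9]=t[7], R at s[10]=t[8]. Since dp[15][10] = 7, nothing longer is possible.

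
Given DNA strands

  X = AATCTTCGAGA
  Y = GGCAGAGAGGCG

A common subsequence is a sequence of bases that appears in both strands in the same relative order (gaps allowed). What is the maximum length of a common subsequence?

Match A [1,4], A [2,6], G [8,7], A [9,8], G [10,12] — 5 bases in the same relative order in both, and the DP table's final entry dp[11][12] is also 5, so no common subsequence is longer.

5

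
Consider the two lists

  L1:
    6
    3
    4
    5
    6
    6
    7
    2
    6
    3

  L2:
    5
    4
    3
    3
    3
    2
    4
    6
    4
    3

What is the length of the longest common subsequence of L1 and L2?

Taking 3 [2,5]; then 4 [3,7]; then 6 [5,8]; then 3 [10,10] gives a common subsequence of length 4. Since dp[10][10] = 4, nothing longer is possible.

4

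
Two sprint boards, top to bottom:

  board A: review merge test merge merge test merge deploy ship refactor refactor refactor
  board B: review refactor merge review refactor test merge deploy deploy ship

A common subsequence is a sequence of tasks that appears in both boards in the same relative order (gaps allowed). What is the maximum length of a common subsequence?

6

Pick review [1,1] → merge [2,3] → test [3,6] → merge [4,7] → deploy [8,9] → ship [9,10]; all 6 tasks appear in both, in order. The LCS DP gives dp[12][10] = 6, so this is optimal.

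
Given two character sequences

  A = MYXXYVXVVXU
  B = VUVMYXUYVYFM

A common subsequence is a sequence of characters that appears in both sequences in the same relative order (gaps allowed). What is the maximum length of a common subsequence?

5

Pick M (A #1, B #4); then Y (A #2, B #5); then X (A #3, B #6); then Y (A #5, B #8); then V (A #6, B #9); all 5 characters appear in both, in order. The LCS DP gives dp[11][12] = 5, so this is optimal.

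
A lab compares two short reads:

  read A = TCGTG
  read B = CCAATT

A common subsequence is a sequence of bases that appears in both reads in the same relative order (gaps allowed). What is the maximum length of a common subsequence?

Match T [1,5] → T [4,6] — 2 bases in the same relative order in both. The LCS DP gives dp[5][6] = 2, so this is optimal.

2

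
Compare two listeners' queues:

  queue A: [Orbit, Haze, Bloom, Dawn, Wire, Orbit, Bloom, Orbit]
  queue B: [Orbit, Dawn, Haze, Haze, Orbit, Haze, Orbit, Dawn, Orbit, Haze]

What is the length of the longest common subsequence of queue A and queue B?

Match Orbit at queue A[1]=queue B[5], then Haze at queue A[2]=queue B[6], then Dawn at queue A[4]=queue B[8], then Orbit at queue A[6]=queue B[9] — 4 songs in the same relative order in both. dp[8][10] = 4 confirms this is the maximum.

4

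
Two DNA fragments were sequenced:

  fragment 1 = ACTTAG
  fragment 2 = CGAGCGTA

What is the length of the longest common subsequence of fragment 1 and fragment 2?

Let dp[i][j] be the LCS length of the first i bases of fragment 1 and the first j bases of fragment 2. dp[i][j] = dp[i-1][j-1]+1 when the i-th and j-th bases match, else max(dp[i-1][j], dp[i][j-1]).
    ·  C  G  A  G  C  G  T  A
 ·  0  0  0  0  0  0  0  0  0
 A  0  0  0  1  1  1  1  1  1
 C  0  1  1  1  1  2  2  2  2
 T  0  1  1  1  1  2  2  3  3
 T  0  1  1  1  1  2  2  3  3
 A  0  1  1  2  2  2  2  3  4
 G  0  1  2  2  3  3  3  3  4
dp[6][8] = 4. One LCS (by backtracking along matches): ACTA.

4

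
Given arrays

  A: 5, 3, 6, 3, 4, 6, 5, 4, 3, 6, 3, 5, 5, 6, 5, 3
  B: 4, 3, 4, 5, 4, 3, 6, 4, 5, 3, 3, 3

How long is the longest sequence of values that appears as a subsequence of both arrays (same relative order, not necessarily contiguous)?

8

Pick 5 [1,4], 3 [2,6], 6 [3,7], 4 [5,8], 5 [7,9], 3 [9,10], 3 [11,11], 3 [16,12]; all 8 values appear in both, in order. dp[16][12] = 8 confirms this is the maximum.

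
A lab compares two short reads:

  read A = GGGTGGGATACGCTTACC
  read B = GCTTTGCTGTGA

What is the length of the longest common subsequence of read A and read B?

8

Match G at read A[1]=read B[1]; then T at read A[4]=read B[4]; then T at read A[9]=read B[5]; then G at read A[12]=read B[6]; then C at read A[13]=read B[7]; then T at read A[14]=read B[8]; then T at read A[15]=read B[10]; then A at read A[16]=read B[12] — 8 bases in the same relative order in both. The LCS DP gives dp[18][12] = 8, so this is optimal.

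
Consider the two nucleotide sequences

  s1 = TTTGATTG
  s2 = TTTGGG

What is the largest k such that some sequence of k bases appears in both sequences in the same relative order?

5

Pick T at s1[1]=s2[1], then T at s1[2]=s2[2], then T at s1[3]=s2[3], then G at s1[4]=s2[5], then G at s1[8]=s2[6]; all 5 bases appear in both, in order, and the DP table's final entry dp[8][6] is also 5, so no common subsequence is longer.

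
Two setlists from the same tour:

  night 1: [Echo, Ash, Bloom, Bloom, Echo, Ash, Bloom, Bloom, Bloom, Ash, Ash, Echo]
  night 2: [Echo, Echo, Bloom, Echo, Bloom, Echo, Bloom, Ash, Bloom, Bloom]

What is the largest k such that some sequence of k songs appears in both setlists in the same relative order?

7

Match Echo (night 1 #1, night 2 #2); then Bloom (night 1 #3, night 2 #3); then Bloom (night 1 #4, night 2 #5); then Echo (night 1 #5, night 2 #6); then Ash (night 1 #6, night 2 #8); then Bloom (night 1 #8, night 2 #9); then Bloom (night 1 #9, night 2 #10) — 7 songs in the same relative order in both. dp[12][10] = 7 confirms this is the maximum.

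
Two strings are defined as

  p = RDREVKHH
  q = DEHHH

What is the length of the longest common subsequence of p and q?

Let dp[i][j] be the LCS length of the first i characters of p and the first j characters of q. dp[i][j] = dp[i-1][j-1]+1 when the i-th and j-th characters match, else max(dp[i-1][j], dp[i][j-1]).
    ·  D  E  H  H  H
 ·  0  0  0  0  0  0
 R  0  0  0  0  0  0
 D  0  1  1  1  1  1
 R  0  1  1  1  1  1
 E  0  1  2  2  2  2
 V  0  1  2  2  2  2
 K  0  1  2  2  2  2
 H  0  1  2  3  3  3
 H  0  1  2  3  4  4
dp[8][5] = 4. One LCS (by backtracking along matches): DEHH.

4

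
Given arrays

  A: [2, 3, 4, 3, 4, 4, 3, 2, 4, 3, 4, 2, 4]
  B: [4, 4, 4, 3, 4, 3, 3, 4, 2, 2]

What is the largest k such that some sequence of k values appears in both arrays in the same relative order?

Let dp[i][j] be the LCS length of the first i values of A and the first j values of B. dp[i][j] = dp[i-1][j-1]+1 when the i-th and j-th values match, else max(dp[i-1][j], dp[i][j-1]).
    ·  4  4  4  3  4  3  3  4  2  2
 ·  0  0  0  0  0  0  0  0  0  0  0
 2  0  0  0  0  0  0  0  0  0  1  1
 3  0  0  0  0  1  1  1  1  1  1  1
 4  0  1  1  1  1  2  2  2  2  2  2
 3  0  1  1  1  2  2  3  3  3  3  3
 4  0  1  2  2  2  3  3  3  4  4  4
 4  0  1  2  3  3  3  3  3  4  4  4
 3  0  1  2  3  4  4  4  4  4  4  4
 2  0  1  2  3  4  4  4  4  4  5  5
 4  0  1  2  3  4  5  5  5  5  5  5
 3  0  1  2  3  4  5  6  6  6  6  6
 4  0  1  2  3  4  5  6  6  7  7  7
 2  0  1  2  3  4  5  6  6  7  8  8
 4  0  1  2  3  4  5  6  6  7  8  8
dp[13][10] = 8. One LCS (by backtracking along matches): 4, 4, 4, 3, 4, 3, 4, 2.

8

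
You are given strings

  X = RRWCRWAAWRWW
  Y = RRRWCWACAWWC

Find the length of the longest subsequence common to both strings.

Let dp[i][j] be the LCS length of the first i characters of X and the first j characters of Y. dp[i][j] = dp[i-1][j-1]+1 when the i-th and j-th characters match, else max(dp[i-1][j], dp[i][j-1]).
    ·  R  R  R  W  C  W  A  C  A  W  W  C
 ·  0  0  0  0  0  0  0  0  0  0  0  0  0
 R  0  1  1  1  1  1  1  1  1  1  1  1  1
 R  0  1  2  2  2  2  2  2  2  2  2  2  2
 W  0  1  2  2  3  3  3  3  3  3  3  3  3
 C  0  1  2  2  3  4  4  4  4  4  4  4  4
 R  0  1  2  3  3  4  4  4  4  4  4  4  4
 W  0  1  2  3  4  4  5  5  5  5  5  5  5
 A  0  1  2  3  4  4  5  6  6  6  6  6  6
 A  0  1  2  3  4  4  5  6  6  7  7  7  7
 W  0  1  2  3  4  4  5  6  6  7  8  8  8
 R  0  1  2  3  4  4  5  6  6  7  8  8  8
 W  0  1  2  3  4  4  5  6  6  7  8  9  9
 W  0  1  2  3  4  4  5  6  6  7  8  9  9
dp[12][12] = 9. One LCS (by backtracking along matches): RRWCWAAWW.

9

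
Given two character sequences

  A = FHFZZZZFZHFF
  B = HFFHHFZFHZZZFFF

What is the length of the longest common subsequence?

Match F (A #1, B #3), H (A #2, B #5), F (A #3, B #6), Z (A #4, B #7), Z (A #5, B #10), Z (A #6, B #11), Z (A #7, B #12), F (A #8, B #13), F (A #11, B #14), F (A #12, B #15) — 10 characters in the same relative order in both. dp[12][15] = 10 confirms this is the maximum.

10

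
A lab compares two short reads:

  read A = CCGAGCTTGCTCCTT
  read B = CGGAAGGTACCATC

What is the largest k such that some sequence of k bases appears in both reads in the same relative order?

9

Pick C [1,1]; then G [3,3]; then A [4,5]; then G [5,6]; then G [9,7]; then T [11,8]; then C [12,10]; then C [13,11]; then T [14,13]; all 9 bases appear in both, in order, and the DP table's final entry dp[15][14] is also 9, so no common subsequence is longer.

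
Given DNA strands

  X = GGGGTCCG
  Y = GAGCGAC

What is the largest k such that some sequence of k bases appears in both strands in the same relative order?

4

One common subsequence of length 4: G (X #1, Y #1), then G (X #2, Y #3), then G (X #3, Y #5), then C (X #7, Y #7). Since dp[8][7] = 4, nothing longer is possible.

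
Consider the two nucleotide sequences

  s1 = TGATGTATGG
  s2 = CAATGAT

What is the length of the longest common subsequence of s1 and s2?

5

Let dp[i][j] be the LCS length of the first i bases of s1 and the first j bases of s2. dp[i][j] = dp[i-1][j-1]+1 when the i-th and j-th bases match, else max(dp[i-1][j], dp[i][j-1]).
    ·  C  A  A  T  G  A  T
 ·  0  0  0  0  0  0  0  0
 T  0  0  0  0  1  1  1  1
 G  0  0  0  0  1  2  2  2
 A  0  0  1  1  1  2  3  3
 T  0  0  1  1  2  2  3  4
 G  0  0  1  1  2  3  3  4
 T  0  0  1  1  2  3  3  4
 A  0  0  1  2  2  3  4  4
 T  0  0  1  2  3  3  4  5
 G  0  0  1  2  3  4  4  5
 G  0  0  1  2  3  4  4  5
dp[10][7] = 5. One LCS (by backtracking along matches): ATGAT.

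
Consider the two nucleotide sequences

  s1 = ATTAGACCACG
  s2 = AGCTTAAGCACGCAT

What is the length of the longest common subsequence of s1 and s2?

Match A at s1[1]=s2[1] → T at s1[2]=s2[4] → T at s1[3]=s2[5] → A at s1[4]=s2[7] → G at s1[5]=s2[8] → A at s1[6]=s2[10] → C at s1[7]=s2[11] → C at s1[8]=s2[13] → A at s1[9]=s2[14] — 9 bases in the same relative order in both. The LCS DP gives dp[11][15] = 9, so this is optimal.

9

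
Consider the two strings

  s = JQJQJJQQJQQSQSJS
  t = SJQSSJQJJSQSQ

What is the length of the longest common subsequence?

One common subsequence of length 9: J (s #1, t #2), then Q (s #2, t #3), then J (s #3, t #6), then Q (s #4, t #7), then J (s #5, t #8), then J (s #6, t #9), then Q (s #11, t #11), then S (s #12, t #12), then Q (s #13, t #13), and the DP table's final entry dp[16][13] is also 9, so no common subsequence is longer.

9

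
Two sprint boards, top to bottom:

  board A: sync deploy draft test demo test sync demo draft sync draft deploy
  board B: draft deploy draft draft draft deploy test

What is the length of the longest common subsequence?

5

One common subsequence of length 5: deploy (board A #2, board B #2) → draft (board A #3, board B #3) → draft (board A #9, board B #4) → draft (board A #11, board B #5) → deploy (board A #12, board B #6). dp[12][7] = 5 confirms this is the maximum.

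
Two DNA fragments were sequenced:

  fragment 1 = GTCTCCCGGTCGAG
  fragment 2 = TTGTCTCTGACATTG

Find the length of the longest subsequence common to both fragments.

9

Pick G [1,3] → T [2,4] → C [3,5] → T [4,6] → C [5,7] → G [8,9] → C [11,11] → A [13,12] → G [14,15]; all 9 bases appear in both, in order. Since dp[14][15] = 9, nothing longer is possible.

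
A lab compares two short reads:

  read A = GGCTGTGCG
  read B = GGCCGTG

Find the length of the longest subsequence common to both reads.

6

One common subsequence of length 6: G [1,1]; then G [2,2]; then C [3,4]; then G [5,5]; then T [6,6]; then G [9,7]. dp[9][7] = 6 confirms this is the maximum.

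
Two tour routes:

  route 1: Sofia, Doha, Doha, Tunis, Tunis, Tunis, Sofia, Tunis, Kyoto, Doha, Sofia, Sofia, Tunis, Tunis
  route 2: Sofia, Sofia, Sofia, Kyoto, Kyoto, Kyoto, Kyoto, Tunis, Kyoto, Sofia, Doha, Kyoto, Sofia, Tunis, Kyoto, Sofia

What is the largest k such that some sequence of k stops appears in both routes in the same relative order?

7

Pick Sofia (route 1 #1, route 2 #2) → Sofia (route 1 #7, route 2 #3) → Tunis (route 1 #8, route 2 #8) → Kyoto (route 1 #9, route 2 #9) → Doha (route 1 #10, route 2 #11) → Sofia (route 1 #11, route 2 #13) → Sofia (route 1 #12, route 2 #16); all 7 stops appear in both, in order, and the DP table's final entry dp[14][16] is also 7, so no common subsequence is longer.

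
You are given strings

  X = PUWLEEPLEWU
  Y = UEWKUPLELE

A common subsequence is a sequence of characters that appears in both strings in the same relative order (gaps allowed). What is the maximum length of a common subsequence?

Taking U (X #2, Y #1), W (X #3, Y #3), L (X #4, Y #7), E (X #6, Y #8), L (X #8, Y #9), E (X #9, Y #10) gives a common subsequence of length 6, and the DP table's final entry dp[11][10] is also 6, so no common subsequence is longer.

6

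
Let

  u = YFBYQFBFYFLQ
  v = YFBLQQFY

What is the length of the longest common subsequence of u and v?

6

One common subsequence of length 6: Y [1,1], then F [2,2], then B [3,3], then Q [5,6], then F [8,7], then Y [9,8]. Since dp[12][8] = 6, nothing longer is possible.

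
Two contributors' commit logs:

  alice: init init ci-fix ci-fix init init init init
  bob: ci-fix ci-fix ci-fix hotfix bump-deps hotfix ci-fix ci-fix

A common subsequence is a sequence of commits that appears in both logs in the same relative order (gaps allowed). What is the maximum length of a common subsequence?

One common subsequence of length 2: ci-fix (alice #3, bob #7); then ci-fix (alice #4, bob #8), and the DP table's final entry dp[8][8] is also 2, so no common subsequence is longer.

2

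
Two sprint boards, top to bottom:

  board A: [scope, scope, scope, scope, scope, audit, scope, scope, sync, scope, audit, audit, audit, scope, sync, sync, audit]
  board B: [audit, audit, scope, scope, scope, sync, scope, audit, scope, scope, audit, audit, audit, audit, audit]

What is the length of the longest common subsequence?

Pick scope [1,3] → scope [2,4] → scope [3,5] → scope [5,7] → audit [6,8] → scope [7,9] → scope [8,10] → audit [11,12] → audit [12,13] → audit [13,14] → audit [17,15]; all 11 tasks appear in both, in order. The LCS DP gives dp[17][15] = 11, so this is optimal.

11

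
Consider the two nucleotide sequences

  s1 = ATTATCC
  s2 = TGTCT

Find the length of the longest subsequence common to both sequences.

3

Pick T at s1[2]=s2[1]; then T at s1[3]=s2[3]; then T at s1[5]=s2[5]; all 3 bases appear in both, in order. Since dp[7][5] = 3, nothing longer is possible.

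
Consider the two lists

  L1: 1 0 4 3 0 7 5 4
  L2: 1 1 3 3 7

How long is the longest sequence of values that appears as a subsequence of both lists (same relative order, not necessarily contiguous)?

3

Let dp[i][j] be the LCS length of the first i values of L1 and the first j values of L2. dp[i][j] = dp[i-1][j-1]+1 when the i-th and j-th values match, else max(dp[i-1][j], dp[i][j-1]).
    ·  1  1  3  3  7
 ·  0  0  0  0  0  0
 1  0  1  1  1  1  1
 0  0  1  1  1  1  1
 4  0  1  1  1  1  1
 3  0  1  1  2  2  2
 0  0  1  1  2  2  2
 7  0  1  1  2  2  3
 5  0  1  1  2  2  3
 4  0  1  1  2  2  3
dp[8][5] = 3. One LCS (by backtracking along matches): 1, 3, 7.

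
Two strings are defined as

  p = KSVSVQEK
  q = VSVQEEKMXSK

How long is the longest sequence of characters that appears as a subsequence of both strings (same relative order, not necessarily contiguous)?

Taking V at p[3]=q[1], then S at p[4]=q[2], then V at p[5]=q[3], then Q at p[6]=q[4], then E at p[7]=q[6], then K at p[8]=q[11] gives a common subsequence of length 6. The LCS DP gives dp[8][11] = 6, so this is optimal.

6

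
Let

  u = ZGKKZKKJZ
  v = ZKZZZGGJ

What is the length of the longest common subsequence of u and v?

4

Taking Z at u[1]=v[1], K at u[3]=v[2], Z at u[5]=v[5], J at u[8]=v[8] gives a common subsequence of length 4. Since dp[9][8] = 4, nothing longer is possible.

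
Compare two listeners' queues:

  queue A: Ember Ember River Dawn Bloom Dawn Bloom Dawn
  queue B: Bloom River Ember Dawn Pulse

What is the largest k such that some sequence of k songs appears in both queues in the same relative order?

2

Taking Ember [2,3], then Dawn [4,4] gives a common subsequence of length 2. Since dp[8][5] = 2, nothing longer is possible.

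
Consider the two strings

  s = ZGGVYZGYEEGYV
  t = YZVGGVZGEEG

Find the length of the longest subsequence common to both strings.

9

One common subsequence of length 9: Z at s[1]=t[2], then G at s[2]=t[4], then G at s[3]=t[5], then V at s[4]=t[6], then Z at s[6]=t[7], then G at s[7]=t[8], then E at s[9]=t[9], then E at s[10]=t[10], then G at s[11]=t[11]. dp[13][11] = 9 confirms this is the maximum.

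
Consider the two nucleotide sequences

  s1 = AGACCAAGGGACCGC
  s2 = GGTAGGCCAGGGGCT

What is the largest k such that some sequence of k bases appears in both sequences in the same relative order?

10

One common subsequence of length 10: A (s1 #1, s2 #4), then G (s1 #2, s2 #6), then C (s1 #4, s2 #7), then C (s1 #5, s2 #8), then A (s1 #7, s2 #9), then G (s1 #8, s2 #10), then G (s1 #9, s2 #11), then G (s1 #10, s2 #12), then G (s1 #14, s2 #13), then C (s1 #15, s2 #14). Since dp[15][15] = 10, nothing longer is possible.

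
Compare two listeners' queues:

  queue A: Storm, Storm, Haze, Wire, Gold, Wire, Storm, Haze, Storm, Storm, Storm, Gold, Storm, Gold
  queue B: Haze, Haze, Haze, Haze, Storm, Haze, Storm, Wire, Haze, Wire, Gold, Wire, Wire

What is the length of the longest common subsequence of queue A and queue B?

6

Taking Storm [1,5] → Storm [2,7] → Haze [3,9] → Wire [4,10] → Gold [5,11] → Wire [6,13] gives a common subsequence of length 6. Since dp[14][13] = 6, nothing longer is possible.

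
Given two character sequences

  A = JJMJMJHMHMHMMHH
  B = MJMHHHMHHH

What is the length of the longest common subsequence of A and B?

Match M at A[3]=B[1], then J at A[4]=B[2], then M at A[5]=B[3], then H at A[7]=B[5], then H at A[9]=B[6], then M at A[10]=B[7], then H at A[11]=B[8], then H at A[14]=B[9], then H at A[15]=B[10] — 9 characters in the same relative order in both, and the DP table's final entry dp[15][10] is also 9, so no common subsequence is longer.

9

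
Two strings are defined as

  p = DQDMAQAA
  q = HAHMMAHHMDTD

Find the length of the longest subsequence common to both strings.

2

Taking D at p[1]=q[10], D at p[3]=q[12] gives a common subsequence of length 2. dp[8][12] = 2 confirms this is the maximum.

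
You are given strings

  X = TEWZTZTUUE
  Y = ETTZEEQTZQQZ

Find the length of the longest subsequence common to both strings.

4

Let dp[i][j] be the LCS length of the first i characters of X and the first j characters of Y. dp[i][j] = dp[i-1][j-1]+1 when the i-th and j-th characters match, else max(dp[i-1][j], dp[i][j-1]).
    ·  E  T  T  Z  E  E  Q  T  Z  Q  Q  Z
 ·  0  0  0  0  0  0  0  0  0  0  0  0  0
 T  0  0  1  1  1  1  1  1  1  1  1  1  1
 E  0  1  1  1  1  2  2  2  2  2  2  2  2
 W  0  1  1  1  1  2  2  2  2  2  2  2  2
 Z  0  1  1  1  2  2  2  2  2  3  3  3  3
 T  0  1  2  2  2  2  2  2  3  3  3  3  3
 Z  0  1  2  2  3  3  3  3  3  4  4  4  4
 T  0  1  2  3  3  3  3  3  4  4  4  4  4
 U  0  1  2  3  3  3  3  3  4  4  4  4  4
 U  0  1  2  3  3  3  3  3  4  4  4  4  4
 E  0  1  2  3  3  4  4  4  4  4  4  4  4
dp[10][12] = 4. One LCS (by backtracking along matches): TEZZ.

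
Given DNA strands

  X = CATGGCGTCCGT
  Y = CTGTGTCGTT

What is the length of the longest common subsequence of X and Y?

8

Let dp[i][j] be the LCS length of the first i bases of X and the first j bases of Y. dp[i][j] = dp[i-1][j-1]+1 when the i-th and j-th bases match, else max(dp[i-1][j], dp[i][j-1]).
    ·  C  T  G  T  G  T  C  G  T  T
 ·  0  0  0  0  0  0  0  0  0  0  0
 C  0  1  1  1  1  1  1  1  1  1  1
 A  0  1  1  1  1  1  1  1  1  1  1
 T  0  1  2  2  2  2  2  2  2  2  2
 G  0  1  2  3  3  3  3  3  3  3  3
 G  0  1  2  3  3  4  4  4  4  4  4
 C  0  1  2  3  3  4  4  5  5  5  5
 G  0  1  2  3  3  4  4  5  6  6  6
 T  0  1  2  3  4  4  5  5  6  7  7
 C  0  1  2  3  4  4  5  6  6  7  7
 C  0  1  2  3  4  4  5  6  6  7  7
 G  0  1  2  3  4  5  5  6  7  7  7
 T  0  1  2  3  4  5  6  6  7  8  8
dp[12][10] = 8. One LCS (by backtracking along matches): CTGGCGTT.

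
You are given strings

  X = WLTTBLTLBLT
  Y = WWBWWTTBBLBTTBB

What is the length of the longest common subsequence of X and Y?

Pick W [1,5]; then T [3,6]; then T [4,7]; then B [5,9]; then L [6,10]; then T [7,13]; then B [9,15]; all 7 characters appear in both, in order, and the DP table's final entry dp[11][15] is also 7, so no common subsequence is longer.

7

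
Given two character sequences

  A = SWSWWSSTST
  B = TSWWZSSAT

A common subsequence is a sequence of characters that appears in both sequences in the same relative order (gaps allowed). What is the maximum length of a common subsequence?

Let dp[i][j] be the LCS length of the first i characters of A and the first j characters of B. dp[i][j] = dp[i-1][j-1]+1 when the i-th and j-th characters match, else max(dp[i-1][j], dp[i][j-1]).
    ·  T  S  W  W  Z  S  S  A  T
 ·  0  0  0  0  0  0  0  0  0  0
 S  0  0  1  1  1  1  1  1  1  1
 W  0  0  1  2  2  2  2  2  2  2
 S  0  0  1  2  2  2  3  3  3  3
 W  0  0  1  2  3  3  3  3  3  3
 W  0  0  1  2  3  3  3  3  3  3
 S  0  0  1  2  3  3  4  4  4  4
 S  0  0  1  2  3  3  4  5  5  5
 T  0  1  1  2  3  3  4  5  5  6
 S  0  1  2  2  3  3  4  5  5  6
 T  0  1  2  2  3  3  4  5  5  6
dp[10][9] = 6. One LCS (by backtracking along matches): SWWSST.

6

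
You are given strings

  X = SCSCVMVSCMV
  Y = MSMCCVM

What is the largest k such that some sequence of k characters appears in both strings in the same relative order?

Let dp[i][j] be the LCS length of the first i characters of X and the first j characters of Y. dp[i][j] = dp[i-1][j-1]+1 when the i-th and j-th characters match, else max(dp[i-1][j], dp[i][j-1]).
    ·  M  S  M  C  C  V  M
 ·  0  0  0  0  0  0  0  0
 S  0  0  1  1  1  1  1  1
 C  0  0  1  1  2  2  2  2
 S  0  0  1  1  2  2  2  2
 C  0  0  1  1  2  3  3  3
 V  0  0  1  1  2  3  4  4
 M  0  1  1  2  2  3  4  5
 V  0  1  1  2  2  3  4  5
 S  0  1  2  2  2  3  4  5
 C  0  1  2  2  3  3  4  5
 M  0  1  2  3  3  3  4  5
 V  0  1  2  3  3  3  4  5
dp[11][7] = 5. One LCS (by backtracking along matches): SCCVM.

5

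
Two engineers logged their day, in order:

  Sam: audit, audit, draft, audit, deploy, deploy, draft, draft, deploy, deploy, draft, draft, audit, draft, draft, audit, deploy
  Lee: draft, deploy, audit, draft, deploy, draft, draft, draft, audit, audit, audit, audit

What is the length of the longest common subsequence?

8

Pick audit at Sam[2]=Lee[3] → draft at Sam[3]=Lee[4] → deploy at Sam[6]=Lee[5] → draft at Sam[7]=Lee[6] → draft at Sam[8]=Lee[7] → draft at Sam[11]=Lee[8] → audit at Sam[13]=Lee[11] → audit at Sam[16]=Lee[12]; all 8 tasks appear in both, in order. The LCS DP gives dp[17][12] = 8, so this is optimal.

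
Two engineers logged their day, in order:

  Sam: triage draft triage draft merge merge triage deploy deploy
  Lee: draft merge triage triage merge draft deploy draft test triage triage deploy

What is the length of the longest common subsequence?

Taking triage [1,4] → draft [2,8] → triage [3,10] → triage [7,11] → deploy [9,12] gives a common subsequence of length 5. Since dp[9][12] = 5, nothing longer is possible.

5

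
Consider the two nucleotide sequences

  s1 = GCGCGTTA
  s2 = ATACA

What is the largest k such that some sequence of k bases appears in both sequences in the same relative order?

Let dp[i][j] be the LCS length of the first i bases of s1 and the first j bases of s2. dp[i][j] = dp[i-1][j-1]+1 when the i-th and j-th bases match, else max(dp[i-1][j], dp[i][j-1]).
    ·  A  T  A  C  A
 ·  0  0  0  0  0  0
 G  0  0  0  0  0  0
 C  0  0  0  0  1  1
 G  0  0  0  0  1  1
 C  0  0  0  0  1  1
 G  0  0  0  0  1  1
 T  0  0  1  1  1  1
 T  0  0  1  1  1  1
 A  0  1  1  2  2  2
dp[8][5] = 2. One LCS (by backtracking along matches): CA.

2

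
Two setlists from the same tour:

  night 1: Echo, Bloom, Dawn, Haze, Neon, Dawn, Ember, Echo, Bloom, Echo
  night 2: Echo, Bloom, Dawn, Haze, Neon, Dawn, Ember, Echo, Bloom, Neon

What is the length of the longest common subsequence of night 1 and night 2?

Taking Echo at night 1[1]=night 2[1]; then Bloom at night 1[2]=night 2[2]; then Dawn at night 1[3]=night 2[3]; then Haze at night 1[4]=night 2[4]; then Neon at night 1[5]=night 2[5]; then Dawn at night 1[6]=night 2[6]; then Ember at night 1[7]=night 2[7]; then Echo at night 1[8]=night 2[8]; then Bloom at night 1[9]=night 2[9] gives a common subsequence of length 9. dp[10][10] = 9 confirms this is the maximum.

9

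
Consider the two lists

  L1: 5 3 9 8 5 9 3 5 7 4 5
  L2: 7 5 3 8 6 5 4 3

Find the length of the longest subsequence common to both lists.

5

Taking 5 at L1[1]=L2[2] → 3 at L1[2]=L2[3] → 8 at L1[4]=L2[4] → 5 at L1[5]=L2[6] → 3 at L1[7]=L2[8] gives a common subsequence of length 5. dp[11][8] = 5 confirms this is the maximum.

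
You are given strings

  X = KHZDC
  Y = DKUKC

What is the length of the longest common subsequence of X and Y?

2

One common subsequence of length 2: K at X[1]=Y[4], then C at X[5]=Y[5]. dp[5][5] = 2 confirms this is the maximum.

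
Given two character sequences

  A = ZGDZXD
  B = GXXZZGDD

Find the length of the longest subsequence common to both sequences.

4

Let dp[i][j] be the LCS length of the first i characters of A and the first j characters of B. dp[i][j] = dp[i-1][j-1]+1 when the i-th and j-th characters match, else max(dp[i-1][j], dp[i][j-1]).
    ·  G  X  X  Z  Z  G  D  D
 ·  0  0  0  0  0  0  0  0  0
 Z  0  0  0  0  1  1  1  1  1
 G  0  1  1  1  1  1  2  2  2
 D  0  1  1  1  1  1  2  3  3
 Z  0  1  1  1  2  2  2  3  3
 X  0  1  2  2  2  2  2  3  3
 D  0  1  2  2  2  2  2  3  4
dp[6][8] = 4. One LCS (by backtracking along matches): ZGDD.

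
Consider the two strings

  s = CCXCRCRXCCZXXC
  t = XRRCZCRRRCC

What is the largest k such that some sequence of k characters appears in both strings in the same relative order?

One common subsequence of length 6: C at s[1]=t[4], C at s[2]=t[6], R at s[5]=t[8], R at s[7]=t[9], C at s[10]=t[10], C at s[14]=t[11], and the DP table's final entry dp[14][11] is also 6, so no common subsequence is longer.

6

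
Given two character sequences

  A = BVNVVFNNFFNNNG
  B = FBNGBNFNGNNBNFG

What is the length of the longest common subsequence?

8

Pick B [1,5]; then N [3,6]; then F [6,7]; then N [7,8]; then N [8,10]; then N [11,11]; then N [12,13]; then G [14,15]; all 8 characters appear in both, in order, and the DP table's final entry dp[14][15] is also 8, so no common subsequence is longer.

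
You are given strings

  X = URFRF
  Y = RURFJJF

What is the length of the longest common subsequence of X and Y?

Let dp[i][j] be the LCS length of the first i characters of X and the first j characters of Y. dp[i][j] = dp[i-1][j-1]+1 when the i-th and j-th characters match, else max(dp[i-1][j], dp[i][j-1]).
    ·  R  U  R  F  J  J  F
 ·  0  0  0  0  0  0  0  0
 U  0  0  1  1  1  1  1  1
 R  0  1  1  2  2  2  2  2
 F  0  1  1  2  3  3  3  3
 R  0  1  1  2  3  3  3  3
 F  0  1  1  2  3  3  3  4
dp[5][7] = 4. One LCS (by backtracking along matches): URFF.

4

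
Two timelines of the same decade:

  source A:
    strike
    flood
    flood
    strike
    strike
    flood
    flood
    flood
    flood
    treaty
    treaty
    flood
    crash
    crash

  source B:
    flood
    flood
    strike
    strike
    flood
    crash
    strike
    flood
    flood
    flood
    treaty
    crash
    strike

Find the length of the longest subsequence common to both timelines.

10

One common subsequence of length 10: flood [2,1]; then flood [3,2]; then strike [4,3]; then strike [5,4]; then flood [6,5]; then flood [7,8]; then flood [8,9]; then flood [9,10]; then treaty [11,11]; then crash [13,12]. dp[14][13] = 10 confirms this is the maximum.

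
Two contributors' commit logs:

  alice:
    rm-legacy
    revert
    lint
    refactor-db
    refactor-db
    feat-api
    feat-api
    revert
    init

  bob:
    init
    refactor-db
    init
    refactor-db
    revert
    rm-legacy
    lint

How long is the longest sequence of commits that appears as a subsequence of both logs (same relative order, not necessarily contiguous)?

3

Match refactor-db at alice[4]=bob[2] → refactor-db at alice[5]=bob[4] → revert at alice[8]=bob[5] — 3 commits in the same relative order in both. Since dp[9][7] = 3, nothing longer is possible.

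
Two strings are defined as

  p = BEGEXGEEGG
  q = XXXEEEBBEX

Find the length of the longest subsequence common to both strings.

Match E [2,4] → E [4,5] → E [7,6] → E [8,9] — 4 characters in the same relative order in both. Since dp[10][10] = 4, nothing longer is possible.

4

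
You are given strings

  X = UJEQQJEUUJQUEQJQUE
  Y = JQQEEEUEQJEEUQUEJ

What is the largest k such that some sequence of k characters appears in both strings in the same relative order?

11

Match J [2,1], Q [4,2], Q [5,3], E [7,6], U [12,7], E [13,8], Q [14,9], J [15,10], Q [16,14], U [17,15], E [18,16] — 11 characters in the same relative order in both. Since dp[18][17] = 11, nothing longer is possible.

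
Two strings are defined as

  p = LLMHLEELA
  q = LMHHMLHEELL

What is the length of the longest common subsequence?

Taking L (p #2, q #1), M (p #3, q #2), H (p #4, q #4), L (p #5, q #6), E (p #6, q #8), E (p #7, q #9), L (p #8, q #11) gives a common subsequence of length 7. dp[9][11] = 7 confirms this is the maximum.

7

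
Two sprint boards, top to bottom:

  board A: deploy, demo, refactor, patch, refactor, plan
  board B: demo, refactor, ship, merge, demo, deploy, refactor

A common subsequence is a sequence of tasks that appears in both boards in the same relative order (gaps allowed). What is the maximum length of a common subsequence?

Match demo [2,1]; then refactor [3,2]; then refactor [5,7] — 3 tasks in the same relative order in both. Since dp[6][7] = 3, nothing longer is possible.

3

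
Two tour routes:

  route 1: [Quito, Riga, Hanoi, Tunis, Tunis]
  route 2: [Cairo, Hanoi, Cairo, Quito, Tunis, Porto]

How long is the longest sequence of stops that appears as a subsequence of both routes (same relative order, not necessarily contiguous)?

2

One common subsequence of length 2: Quito at route 1[1]=route 2[4]; then Tunis at route 1[4]=route 2[5]. Since dp[5][6] = 2, nothing longer is possible.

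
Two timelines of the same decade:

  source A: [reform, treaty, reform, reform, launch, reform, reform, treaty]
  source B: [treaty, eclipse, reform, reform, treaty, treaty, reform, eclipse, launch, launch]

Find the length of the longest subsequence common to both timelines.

4

Match reform [1,4], then treaty [2,6], then reform [3,7], then launch [5,10] — 4 events in the same relative order in both. The LCS DP gives dp[8][10] = 4, so this is optimal.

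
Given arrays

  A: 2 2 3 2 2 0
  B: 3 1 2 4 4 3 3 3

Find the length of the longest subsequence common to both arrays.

Let dp[i][j] be the LCS length of the first i values of A and the first j values of B. dp[i][j] = dp[i-1][j-1]+1 when the i-th and j-th values match, else max(dp[i-1][j], dp[i][j-1]).
    ·  3  1  2  4  4  3  3  3
 ·  0  0  0  0  0  0  0  0  0
 2  0  0  0  1  1  1  1  1  1
 2  0  0  0  1  1  1  1  1  1
 3  0  1  1  1  1  1  2  2  2
 2  0  1  1  2  2  2  2  2  2
 2  0  1  1  2  2  2  2  2  2
 0  0  1  1  2  2  2  2  2  2
dp[6][8] = 2. One LCS (by backtracking along matches): 2, 3.

2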